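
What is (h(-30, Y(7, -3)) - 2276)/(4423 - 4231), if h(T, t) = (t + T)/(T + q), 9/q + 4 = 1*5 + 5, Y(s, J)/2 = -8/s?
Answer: -113459/9576 ≈ -11.848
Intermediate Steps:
Y(s, J) = -16/s (Y(s, J) = 2*(-8/s) = -16/s)
q = 3/2 (q = 9/(-4 + (1*5 + 5)) = 9/(-4 + (5 + 5)) = 9/(-4 + 10) = 9/6 = 9*(⅙) = 3/2 ≈ 1.5000)
h(T, t) = (T + t)/(3/2 + T) (h(T, t) = (t + T)/(T + 3/2) = (T + t)/(3/2 + T))
(h(-30, Y(7, -3)) - 2276)/(4423 - 4231) = (2*(-30 - 16/7)/(3 + 2*(-30)) - 2276)/(4423 - 4231) = (2*(-30 - 16*⅐)/(3 - 60) - 2276)/192 = (2*(-30 - 16/7)/(-57) - 2276)*(1/192) = (2*(-1/57)*(-226/7) - 2276)*(1/192) = (452/399 - 2276)*(1/192) = -907672/399*1/192 = -113459/9576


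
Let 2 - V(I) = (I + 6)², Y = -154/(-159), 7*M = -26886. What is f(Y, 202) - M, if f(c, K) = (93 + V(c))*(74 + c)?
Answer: 206034236234/28137753 ≈ 7322.3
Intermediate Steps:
M = -26886/7 (M = (⅐)*(-26886) = -26886/7 ≈ -3840.9)
Y = 154/159 (Y = -154*(-1/159) = 154/159 ≈ 0.96855)
V(I) = 2 - (6 + I)² (V(I) = 2 - (I + 6)² = 2 - (6 + I)²)
f(c, K) = (74 + c)*(95 - (6 + c)²) (f(c, K) = (93 + (2 - (6 + c)²))*(74 + c) = (95 - (6 + c)²)*(74 + c) = (74 + c)*(95 - (6 + c)²))
f(Y, 202) - M = (4366 - (154/159)³ - 829*154/159 - 86*(154/159)²) - 1*(-26886/7) = (4366 - 1*3652264/4019679 - 127666/159 - 86*23716/25281) + 26886/7 = (4366 - 3652264/4019679 - 127666/159 - 2039576/25281) + 26886/7 = 13994449520/4019679 + 26886/7 = 206034236234/28137753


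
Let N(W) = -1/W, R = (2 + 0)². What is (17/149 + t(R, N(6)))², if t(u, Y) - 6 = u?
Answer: 2271049/22201 ≈ 102.29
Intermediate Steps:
R = 4 (R = 2² = 4)
t(u, Y) = 6 + u
(17/149 + t(R, N(6)))² = (17/149 + (6 + 4))² = (17*(1/149) + 10)² = (17/149 + 10)² = (1507/149)² = 2271049/22201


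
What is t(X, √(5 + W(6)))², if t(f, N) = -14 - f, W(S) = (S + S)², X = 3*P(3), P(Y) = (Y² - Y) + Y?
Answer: 1681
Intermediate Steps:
P(Y) = Y²
X = 27 (X = 3*3² = 3*9 = 27)
W(S) = 4*S² (W(S) = (2*S)² = 4*S²)
t(X, √(5 + W(6)))² = (-14 - 1*27)² = (-14 - 27)² = (-41)² = 1681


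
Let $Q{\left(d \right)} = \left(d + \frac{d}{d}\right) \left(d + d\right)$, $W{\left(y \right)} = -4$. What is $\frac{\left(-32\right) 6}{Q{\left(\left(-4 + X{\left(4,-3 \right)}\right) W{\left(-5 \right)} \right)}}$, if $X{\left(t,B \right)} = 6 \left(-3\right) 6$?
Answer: $- \frac{3}{6286} \approx -0.00047725$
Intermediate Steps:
$X{\left(t,B \right)} = -108$ ($X{\left(t,B \right)} = \left(-18\right) 6 = -108$)
$Q{\left(d \right)} = 2 d \left(1 + d\right)$ ($Q{\left(d \right)} = \left(d + 1\right) 2 d = \left(1 + d\right) 2 d = 2 d \left(1 + d\right)$)
$\frac{\left(-32\right) 6}{Q{\left(\left(-4 + X{\left(4,-3 \right)}\right) W{\left(-5 \right)} \right)}} = \frac{\left(-32\right) 6}{2 \left(-4 - 108\right) \left(-4\right) \left(1 + \left(-4 - 108\right) \left(-4\right)\right)} = - \frac{192}{2 \left(\left(-112\right) \left(-4\right)\right) \left(1 - -448\right)} = - \frac{192}{2 \cdot 448 \left(1 + 448\right)} = - \frac{192}{2 \cdot 448 \cdot 449} = - \frac{192}{402304} = \left(-192\right) \frac{1}{402304} = - \frac{3}{6286}$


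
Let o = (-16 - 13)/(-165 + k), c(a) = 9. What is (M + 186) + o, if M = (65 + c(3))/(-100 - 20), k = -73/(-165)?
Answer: 75574699/407280 ≈ 185.56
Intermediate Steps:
k = 73/165 (k = -73*(-1/165) = 73/165 ≈ 0.44242)
M = -37/60 (M = (65 + 9)/(-100 - 20) = 74/(-120) = 74*(-1/120) = -37/60 ≈ -0.61667)
o = 4785/27152 (o = (-16 - 13)/(-165 + 73/165) = -29/(-27152/165) = -29*(-165/27152) = 4785/27152 ≈ 0.17623)
(M + 186) + o = (-37/60 + 186) + 4785/27152 = 11123/60 + 4785/27152 = 75574699/407280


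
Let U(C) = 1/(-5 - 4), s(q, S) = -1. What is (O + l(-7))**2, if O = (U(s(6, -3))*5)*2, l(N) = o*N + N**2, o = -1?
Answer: 244036/81 ≈ 3012.8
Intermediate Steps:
U(C) = -1/9 (U(C) = 1/(-9) = -1/9)
l(N) = N**2 - N (l(N) = -N + N**2 = N**2 - N)
O = -10/9 (O = -1/9*5*2 = -5/9*2 = -10/9 ≈ -1.1111)
(O + l(-7))**2 = (-10/9 - 7*(-1 - 7))**2 = (-10/9 - 7*(-8))**2 = (-10/9 + 56)**2 = (494/9)**2 = 244036/81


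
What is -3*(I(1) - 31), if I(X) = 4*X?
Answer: 81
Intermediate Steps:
-3*(I(1) - 31) = -3*(4*1 - 31) = -3*(4 - 31) = -3*(-27) = 81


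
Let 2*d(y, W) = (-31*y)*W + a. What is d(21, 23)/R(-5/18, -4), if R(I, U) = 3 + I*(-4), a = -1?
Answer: -67383/37 ≈ -1821.2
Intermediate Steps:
R(I, U) = 3 - 4*I
d(y, W) = -½ - 31*W*y/2 (d(y, W) = ((-31*y)*W - 1)/2 = (-31*W*y - 1)/2 = (-1 - 31*W*y)/2 = -½ - 31*W*y/2)
d(21, 23)/R(-5/18, -4) = (-½ - 31/2*23*21)/(3 - (-20)/18) = (-½ - 14973/2)/(3 - (-20)/18) = -7487/(3 - 4*(-5/18)) = -7487/(3 + 10/9) = -7487/37/9 = -7487*9/37 = -67383/37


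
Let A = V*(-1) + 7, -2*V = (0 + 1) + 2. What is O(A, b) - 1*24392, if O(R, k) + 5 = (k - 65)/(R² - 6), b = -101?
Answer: -6465869/265 ≈ -24400.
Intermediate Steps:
V = -3/2 (V = -((0 + 1) + 2)/2 = -(1 + 2)/2 = -½*3 = -3/2 ≈ -1.5000)
A = 17/2 (A = -3/2*(-1) + 7 = 3/2 + 7 = 17/2 ≈ 8.5000)
O(R, k) = -5 + (-65 + k)/(-6 + R²) (O(R, k) = -5 + (k - 65)/(R² - 6) = -5 + (-65 + k)/(-6 + R²))
O(A, b) - 1*24392 = (-35 - 101 - 5*(17/2)²)/(-6 + (17/2)²) - 1*24392 = (-35 - 101 - 5*289/4)/(-6 + 289/4) - 24392 = (-35 - 101 - 1445/4)/(265/4) - 24392 = (4/265)*(-1989/4) - 24392 = -1989/265 - 24392 = -6465869/265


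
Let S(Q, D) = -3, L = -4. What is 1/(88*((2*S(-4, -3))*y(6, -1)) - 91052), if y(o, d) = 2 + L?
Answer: -1/89996 ≈ -1.1112e-5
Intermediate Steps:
y(o, d) = -2 (y(o, d) = 2 - 4 = -2)
1/(88*((2*S(-4, -3))*y(6, -1)) - 91052) = 1/(88*((2*(-3))*(-2)) - 91052) = 1/(88*(-6*(-2)) - 91052) = 1/(88*12 - 91052) = 1/(1056 - 91052) = 1/(-89996) = -1/89996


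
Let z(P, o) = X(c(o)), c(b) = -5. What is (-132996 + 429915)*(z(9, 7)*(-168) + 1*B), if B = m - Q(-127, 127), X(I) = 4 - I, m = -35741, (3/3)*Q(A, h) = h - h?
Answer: -11061123507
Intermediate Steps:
Q(A, h) = 0 (Q(A, h) = h - h = 0)
z(P, o) = 9 (z(P, o) = 4 - 1*(-5) = 4 + 5 = 9)
B = -35741 (B = -35741 - 1*0 = -35741 + 0 = -35741)
(-132996 + 429915)*(z(9, 7)*(-168) + 1*B) = (-132996 + 429915)*(9*(-168) + 1*(-35741)) = 296919*(-1512 - 35741) = 296919*(-37253) = -11061123507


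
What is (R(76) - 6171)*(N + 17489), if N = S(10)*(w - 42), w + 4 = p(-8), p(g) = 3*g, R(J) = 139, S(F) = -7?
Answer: -108449328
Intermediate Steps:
w = -28 (w = -4 + 3*(-8) = -4 - 24 = -28)
N = 490 (N = -7*(-28 - 42) = -7*(-70) = 490)
(R(76) - 6171)*(N + 17489) = (139 - 6171)*(490 + 17489) = -6032*17979 = -108449328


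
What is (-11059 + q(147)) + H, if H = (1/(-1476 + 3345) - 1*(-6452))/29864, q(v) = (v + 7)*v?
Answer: 646303392253/55815816 ≈ 11579.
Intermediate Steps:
q(v) = v*(7 + v) (q(v) = (7 + v)*v = v*(7 + v))
H = 12058789/55815816 (H = (1/1869 + 6452)*(1/29864) = (12058789/1869)*(1/29864) = 12058789/55815816 ≈ 0.21605)
(-11059 + q(147)) + H = (-11059 + 147*(7 + 147)) + 12058789/55815816 = (-11059 + 147*154) + 12058789/55815816 = (-11059 + 22638) + 12058789/55815816 = 11579 + 12058789/55815816 = 646303392253/55815816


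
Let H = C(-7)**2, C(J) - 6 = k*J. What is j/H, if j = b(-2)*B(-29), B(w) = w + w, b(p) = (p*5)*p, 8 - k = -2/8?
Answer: -18560/42849 ≈ -0.43315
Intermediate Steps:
k = 33/4 (k = 8 - (-2)/8 = 8 - 1*(-1/4) = 8 + 1/4 = 33/4 ≈ 8.2500)
C(J) = 6 + 33*J/4
b(p) = 5*p**2 (b(p) = (5*p)*p = 5*p**2)
B(w) = 2*w
H = 42849/16 (H = (6 + (33/4)*(-7))**2 = (6 - 231/4)**2 = (-207/4)**2 = 42849/16 ≈ 2678.1)
j = -1160 (j = (5*(-2)**2)*(2*(-29)) = (5*4)*(-58) = 20*(-58) = -1160)
j/H = -1160/42849/16 = -1160*16/42849 = -18560/42849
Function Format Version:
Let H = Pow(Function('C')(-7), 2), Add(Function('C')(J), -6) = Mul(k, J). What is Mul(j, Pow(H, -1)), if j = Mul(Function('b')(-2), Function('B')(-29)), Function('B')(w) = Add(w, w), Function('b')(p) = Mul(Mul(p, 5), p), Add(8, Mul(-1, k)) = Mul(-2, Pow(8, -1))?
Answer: Rational(-18560, 42849) ≈ -0.43315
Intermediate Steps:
k = Rational(33, 4) (k = Add(8, Mul(-1, Mul(-2, Pow(8, -1)))) = Add(8, Mul(-1, Mul(-2, Rational(1, 8)))) = Add(8, Mul(-1, Rational(-1, 4))) = Add(8, Rational(1, 4)) = Rational(33, 4) ≈ 8.2500)
Function('C')(J) = Add(6, Mul(Rational(33, 4), J))
Function('b')(p) = Mul(5, Pow(p, 2)) (Function('b')(p) = Mul(Mul(5, p), p) = Mul(5, Pow(p, 2)))
Function('B')(w) = Mul(2, w)
H = Rational(42849, 16) (H = Pow(Add(6, Mul(Rational(33, 4), -7)), 2) = Pow(Add(6, Rational(-231, 4)), 2) = Pow(Rational(-207, 4), 2) = Rational(42849, 16) ≈ 2678.1)
j = -1160 (j = Mul(Mul(5, Pow(-2, 2)), Mul(2, -29)) = Mul(Mul(5, 4), -58) = Mul(20, -58) = -1160)
Mul(j, Pow(H, -1)) = Mul(-1160, Pow(Rational(42849, 16), -1)) = Mul(-1160, Rational(16, 42849)) = Rational(-18560, 42849)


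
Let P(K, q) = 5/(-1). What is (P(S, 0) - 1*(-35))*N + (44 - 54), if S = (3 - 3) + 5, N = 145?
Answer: 4340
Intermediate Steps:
S = 5 (S = 0 + 5 = 5)
P(K, q) = -5 (P(K, q) = 5*(-1) = -5)
(P(S, 0) - 1*(-35))*N + (44 - 54) = (-5 - 1*(-35))*145 + (44 - 54) = (-5 + 35)*145 - 10 = 30*145 - 10 = 4350 - 10 = 4340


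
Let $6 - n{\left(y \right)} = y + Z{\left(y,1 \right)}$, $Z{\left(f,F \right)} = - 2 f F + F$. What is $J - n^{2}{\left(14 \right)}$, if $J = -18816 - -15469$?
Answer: $-3708$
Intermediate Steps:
$Z{\left(f,F \right)} = F - 2 F f$ ($Z{\left(f,F \right)} = - 2 F f + F = F - 2 F f$)
$n{\left(y \right)} = 5 + y$ ($n{\left(y \right)} = 6 - \left(y + 1 \left(1 - 2 y\right)\right) = 6 - \left(y - \left(-1 + 2 y\right)\right) = 6 - \left(1 - y\right) = 6 + \left(-1 + y\right) = 5 + y$)
$J = -3347$ ($J = -18816 + 15469 = -3347$)
$J - n^{2}{\left(14 \right)} = -3347 - \left(5 + 14\right)^{2} = -3347 - 19^{2} = -3347 - 361 = -3708$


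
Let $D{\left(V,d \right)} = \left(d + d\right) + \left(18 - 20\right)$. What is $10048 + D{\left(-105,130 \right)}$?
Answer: $10306$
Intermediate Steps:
$D{\left(V,d \right)} = -2 + 2 d$ ($D{\left(V,d \right)} = 2 d + \left(18 - 20\right) = 2 d - 2 = -2 + 2 d$)
$10048 + D{\left(-105,130 \right)} = 10048 + \left(-2 + 2 \cdot 130\right) = 10048 + \left(-2 + 260\right) = 10048 + 258 = 10306$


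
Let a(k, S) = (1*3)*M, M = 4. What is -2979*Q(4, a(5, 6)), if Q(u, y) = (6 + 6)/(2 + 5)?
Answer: -35748/7 ≈ -5106.9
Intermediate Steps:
a(k, S) = 12 (a(k, S) = (1*3)*4 = 3*4 = 12)
Q(u, y) = 12/7
-2979*Q(4, a(5, 6)) = -2979*12/7 = -35748/7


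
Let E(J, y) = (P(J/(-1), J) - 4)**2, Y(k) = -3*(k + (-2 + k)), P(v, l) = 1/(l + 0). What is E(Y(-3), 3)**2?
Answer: 81450625/331776 ≈ 245.50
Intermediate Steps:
P(v, l) = 1/l
Y(k) = 6 - 6*k (Y(k) = -3*(-2 + 2*k) = 6 - 6*k)
E(J, y) = (-4 + 1/J)**2 (E(J, y) = (1/J - 4)**2 = (-4 + 1/J)**2)
E(Y(-3), 3)**2 = ((-1 + 4*(6 - 6*(-3)))**2/(6 - 6*(-3))**2)**2 = ((-1 + 4*(6 + 18))**2/(6 + 18)**2)**2 = ((-1 + 4*24)**2/24**2)**2 = ((-1 + 96)**2/576)**2 = ((1/576)*95**2)**2 = ((1/576)*9025)**2 = (9025/576)**2 = 81450625/331776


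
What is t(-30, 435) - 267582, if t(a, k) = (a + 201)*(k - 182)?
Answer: -224319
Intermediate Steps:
t(a, k) = (-182 + k)*(201 + a) (t(a, k) = (201 + a)*(-182 + k) = (-182 + k)*(201 + a))
t(-30, 435) - 267582 = (-36582 - 182*(-30) + 201*435 - 30*435) - 267582 = (-36582 + 5460 + 87435 - 13050) - 267582 = 43263 - 267582 = -224319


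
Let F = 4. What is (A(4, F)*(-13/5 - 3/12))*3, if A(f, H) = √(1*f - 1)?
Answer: -171*√3/20 ≈ -14.809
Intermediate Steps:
A(f, H) = √(-1 + f) (A(f, H) = √(f - 1) = √(-1 + f))
(A(4, F)*(-13/5 - 3/12))*3 = (√(-1 + 4)*(-13/5 - 3/12))*3 = (√3*(-13*⅕ - 3*1/12))*3 = (√3*(-13/5 - ¼))*3 = (√3*(-57/20))*3 = -57*√3/20*3 = -171*√3/20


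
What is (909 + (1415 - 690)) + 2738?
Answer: 4372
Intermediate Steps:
(909 + (1415 - 690)) + 2738 = (909 + 725) + 2738 = 1634 + 2738 = 4372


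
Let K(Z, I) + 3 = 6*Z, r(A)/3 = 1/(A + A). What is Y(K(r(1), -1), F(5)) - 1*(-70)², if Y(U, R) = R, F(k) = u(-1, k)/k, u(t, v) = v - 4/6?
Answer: -73487/15 ≈ -4899.1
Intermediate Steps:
r(A) = 3/(2*A) (r(A) = 3/(A + A) = 3/((2*A)) = 3*(1/(2*A)) = 3/(2*A))
u(t, v) = -⅔ + v (u(t, v) = v - 4*⅙ = v - ⅔ = -⅔ + v)
F(k) = (-⅔ + k)/k
K(Z, I) = -3 + 6*Z
Y(K(r(1), -1), F(5)) - 1*(-70)² = (-⅔ + 5)/5 - 1*(-70)² = (⅕)*(13/3) - 1*4900 = 13/15 - 4900 = -73487/15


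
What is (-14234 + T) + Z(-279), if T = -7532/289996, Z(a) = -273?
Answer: -150249268/10357 ≈ -14507.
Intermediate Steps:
T = -269/10357 (T = -7532*1/289996 = -269/10357 ≈ -0.025973)
(-14234 + T) + Z(-279) = (-14234 - 269/10357) - 273 = -147421807/10357 - 273 = -150249268/10357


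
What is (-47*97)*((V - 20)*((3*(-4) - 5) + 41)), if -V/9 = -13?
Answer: -10613352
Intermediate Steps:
V = 117 (V = -9*(-13) = 117)
(-47*97)*((V - 20)*((3*(-4) - 5) + 41)) = (-47*97)*((117 - 20)*((3*(-4) - 5) + 41)) = -442223*((-12 - 5) + 41) = -442223*(-17 + 41) = -442223*24 = -4559*2328 = -10613352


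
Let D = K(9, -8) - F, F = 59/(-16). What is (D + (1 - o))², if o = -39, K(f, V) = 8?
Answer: 683929/256 ≈ 2671.6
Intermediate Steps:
F = -59/16 (F = 59*(-1/16) = -59/16 ≈ -3.6875)
D = 187/16 (D = 8 - 1*(-59/16) = 8 + 59/16 = 187/16 ≈ 11.688)
(D + (1 - o))² = (187/16 + (1 - 1*(-39)))² = (187/16 + (1 + 39))² = (187/16 + 40)² = (827/16)² = 683929/256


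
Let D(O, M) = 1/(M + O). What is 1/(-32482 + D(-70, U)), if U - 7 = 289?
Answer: -226/7340931 ≈ -3.0786e-5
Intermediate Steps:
U = 296 (U = 7 + 289 = 296)
1/(-32482 + D(-70, U)) = 1/(-32482 + 1/(296 - 70)) = 1/(-32482 + 1/226) = 1/(-7340931/226) = -226/7340931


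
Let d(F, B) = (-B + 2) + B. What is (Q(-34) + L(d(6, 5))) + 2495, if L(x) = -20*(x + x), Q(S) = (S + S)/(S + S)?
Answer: 2416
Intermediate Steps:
Q(S) = 1 (Q(S) = (2*S)/((2*S)) = (2*S)*(1/(2*S)) = 1)
d(F, B) = 2 (d(F, B) = (2 - B) + B = 2)
L(x) = -40*x
(Q(-34) + L(d(6, 5))) + 2495 = (1 - 40*2) + 2495 = (1 - 80) + 2495 = -79 + 2495 = 2416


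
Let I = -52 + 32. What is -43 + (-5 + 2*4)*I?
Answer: -103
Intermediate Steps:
I = -20
-43 + (-5 + 2*4)*I = -43 + (-5 + 2*4)*(-20) = -43 + (-5 + 8)*(-20) = -43 + 3*(-20) = -43 - 60 = -103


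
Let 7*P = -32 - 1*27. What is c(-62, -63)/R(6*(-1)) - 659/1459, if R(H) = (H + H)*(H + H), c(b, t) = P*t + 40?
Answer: 738193/210096 ≈ 3.5136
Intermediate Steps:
P = -59/7 (P = (-32 - 1*27)/7 = (-32 - 27)/7 = (1/7)*(-59) = -59/7 ≈ -8.4286)
c(b, t) = 40 - 59*t/7 (c(b, t) = -59*t/7 + 40 = 40 - 59*t/7)
R(H) = 4*H**2 (R(H) = (2*H)*(2*H) = 4*H**2)
c(-62, -63)/R(6*(-1)) - 659/1459 = (40 - 59/7*(-63))/((4*(6*(-1))**2)) - 659/1459 = (40 + 531)/((4*(-6)**2)) - 659*1/1459 = 571/((4*36)) - 659/1459 = 571/144 - 659/1459 = 738193/210096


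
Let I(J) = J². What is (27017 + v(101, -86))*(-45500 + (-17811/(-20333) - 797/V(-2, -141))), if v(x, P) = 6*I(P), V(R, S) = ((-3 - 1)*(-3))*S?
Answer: -2377705884511853/731988 ≈ -3.2483e+9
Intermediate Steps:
V(R, S) = 12*S (V(R, S) = (-4*(-3))*S = 12*S)
v(x, P) = 6*P²
(27017 + v(101, -86))*(-45500 + (-17811/(-20333) - 797/V(-2, -141))) = (27017 + 6*(-86)²)*(-45500 + (-17811/(-20333) - 797/(12*(-141)))) = (27017 + 6*7396)*(-45500 + (-17811*(-1/20333) - 797/(-1692))) = (27017 + 44376)*(-45500 + (17811/20333 - 797*(-1/1692))) = 71393*(-45500 + (17811/20333 + 797/1692)) = 71393*(-45500 + 46341613/34403436) = 71393*(-1565309996387/34403436) = -2377705884511853/731988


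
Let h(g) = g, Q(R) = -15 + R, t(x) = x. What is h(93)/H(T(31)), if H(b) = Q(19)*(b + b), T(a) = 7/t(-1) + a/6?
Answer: -279/44 ≈ -6.3409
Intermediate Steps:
T(a) = -7 + a/6 (T(a) = 7/(-1) + a/6 = 7*(-1) + a*(1/6) = -7 + a/6)
H(b) = 8*b (H(b) = (-15 + 19)*(b + b) = 4*(2*b) = 8*b)
h(93)/H(T(31)) = 93/((8*(-7 + (1/6)*31))) = 93/((8*(-7 + 31/6))) = 93/((8*(-11/6))) = 93/(-44/3) = 93*(-3/44) = -279/44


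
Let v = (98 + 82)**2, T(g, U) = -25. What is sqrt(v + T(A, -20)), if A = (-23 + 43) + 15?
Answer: 5*sqrt(1295) ≈ 179.93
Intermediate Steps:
A = 35 (A = 20 + 15 = 35)
v = 32400 (v = 180**2 = 32400)
sqrt(v + T(A, -20)) = sqrt(32400 - 25) = sqrt(32375) = 5*sqrt(1295)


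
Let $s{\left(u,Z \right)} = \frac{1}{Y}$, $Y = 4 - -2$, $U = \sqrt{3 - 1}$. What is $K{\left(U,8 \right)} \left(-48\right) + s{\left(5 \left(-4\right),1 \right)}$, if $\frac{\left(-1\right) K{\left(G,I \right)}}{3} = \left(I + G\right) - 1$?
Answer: $\frac{6049}{6} + 144 \sqrt{2} \approx 1211.8$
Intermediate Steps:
$U = \sqrt{2} \approx 1.4142$
$Y = 6$ ($Y = 4 + 2 = 6$)
$s{\left(u,Z \right)} = \frac{1}{6}$
$K{\left(G,I \right)} = 3 - 3 G - 3 I$ ($K{\left(G,I \right)} = - 3 \left(\left(I + G\right) - 1\right) = - 3 \left(\left(G + I\right) - 1\right) = - 3 \left(-1 + G + I\right) = 3 - 3 G - 3 I$)
$K{\left(U,8 \right)} \left(-48\right) + s{\left(5 \left(-4\right),1 \right)} = \left(3 - 3 \sqrt{2} - 24\right) \left(-48\right) + \frac{1}{6} = \left(-21 - 3 \sqrt{2}\right) \left(-48\right) + \frac{1}{6} = \left(1008 + 144 \sqrt{2}\right) + \frac{1}{6} = \frac{6049}{6} + 144 \sqrt{2}$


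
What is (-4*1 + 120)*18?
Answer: 2088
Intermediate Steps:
(-4*1 + 120)*18 = (-4 + 120)*18 = 116*18 = 2088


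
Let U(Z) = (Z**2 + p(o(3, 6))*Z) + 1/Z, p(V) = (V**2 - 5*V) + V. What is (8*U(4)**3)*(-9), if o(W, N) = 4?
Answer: -2471625/8 ≈ -3.0895e+5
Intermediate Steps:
p(V) = V**2 - 4*V
U(Z) = 1/Z + Z**2 (U(Z) = (Z**2 + (4*(-4 + 4))*Z) + 1/Z = (Z**2 + (4*0)*Z) + 1/Z = (Z**2 + 0*Z) + 1/Z = (Z**2 + 0) + 1/Z = Z**2 + 1/Z = 1/Z + Z**2)
(8*U(4)**3)*(-9) = (8*((1 + 4**3)/4)**3)*(-9) = (8*((1 + 64)/4)**3)*(-9) = (8*((1/4)*65)**3)*(-9) = (8*(65/4)**3)*(-9) = (8*(274625/64))*(-9) = (274625/8)*(-9) = -2471625/8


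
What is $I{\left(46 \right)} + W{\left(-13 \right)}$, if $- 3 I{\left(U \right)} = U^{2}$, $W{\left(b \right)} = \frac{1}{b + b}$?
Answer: $- \frac{55019}{78} \approx -705.37$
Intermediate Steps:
$W{\left(b \right)} = \frac{1}{2 b}$
$I{\left(U \right)} = - \frac{U^{2}}{3}$
$I{\left(46 \right)} + W{\left(-13 \right)} = - \frac{46^{2}}{3} + \frac{1}{2 \left(-13\right)} = \left(- \frac{1}{3}\right) 2116 + \frac{1}{2} \left(- \frac{1}{13}\right) = - \frac{2116}{3} - \frac{1}{26} = - \frac{55019}{78}$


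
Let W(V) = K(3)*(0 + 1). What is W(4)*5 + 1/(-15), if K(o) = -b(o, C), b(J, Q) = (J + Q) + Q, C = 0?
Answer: -226/15 ≈ -15.067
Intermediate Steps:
b(J, Q) = J + 2*Q
K(o) = -o (K(o) = -(o + 2*0) = -(o + 0) = -o)
W(V) = -3 (W(V) = (-1*3)*(0 + 1) = -3*1 = -3)
W(4)*5 + 1/(-15) = -3*5 + 1/(-15) = -15 - 1/15 = -226/15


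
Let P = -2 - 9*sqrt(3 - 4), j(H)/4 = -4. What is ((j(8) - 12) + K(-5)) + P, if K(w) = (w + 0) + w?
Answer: -40 - 9*I ≈ -40.0 - 9.0*I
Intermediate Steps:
j(H) = -16 (j(H) = 4*(-4) = -16)
K(w) = 2*w (K(w) = w + w = 2*w)
P = -2 - 9*I ≈ -2.0 - 9.0*I
((j(8) - 12) + K(-5)) + P = ((-16 - 12) + 2*(-5)) + (-2 - 9*I) = (-28 - 10) + (-2 - 9*I) = -38 + (-2 - 9*I) = -40 - 9*I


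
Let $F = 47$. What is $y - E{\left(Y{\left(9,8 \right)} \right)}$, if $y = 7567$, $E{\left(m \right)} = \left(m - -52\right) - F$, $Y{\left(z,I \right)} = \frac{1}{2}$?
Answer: $\frac{15123}{2} \approx 7561.5$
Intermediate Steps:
$Y{\left(z,I \right)} = \frac{1}{2}$
$E{\left(m \right)} = 5 + m$ ($E{\left(m \right)} = \left(m - -52\right) - 47 = \left(m + 52\right) - 47 = \left(52 + m\right) - 47 = 5 + m$)
$y - E{\left(Y{\left(9,8 \right)} \right)} = 7567 - \left(5 + \frac{1}{2}\right) = 7567 - \frac{11}{2} = \frac{15123}{2}$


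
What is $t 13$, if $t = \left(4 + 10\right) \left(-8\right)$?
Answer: $-1456$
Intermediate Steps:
$t = -112$ ($t = 14 \left(-8\right) = -112$)
$t 13 = \left(-112\right) 13 = -1456$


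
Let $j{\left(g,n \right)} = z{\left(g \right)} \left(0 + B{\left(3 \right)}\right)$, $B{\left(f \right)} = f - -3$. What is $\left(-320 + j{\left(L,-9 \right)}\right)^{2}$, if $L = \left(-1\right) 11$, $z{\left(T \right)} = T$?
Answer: $148996$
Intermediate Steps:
$B{\left(f \right)} = 3 + f$ ($B{\left(f \right)} = f + 3 = 3 + f$)
$L = -11$
$j{\left(g,n \right)} = 6 g$ ($j{\left(g,n \right)} = g \left(0 + \left(3 + 3\right)\right) = g \left(0 + 6\right) = g 6 = 6 g$)
$\left(-320 + j{\left(L,-9 \right)}\right)^{2} = \left(-320 + 6 \left(-11\right)\right)^{2} = \left(-320 - 66\right)^{2} = \left(-386\right)^{2} = 148996$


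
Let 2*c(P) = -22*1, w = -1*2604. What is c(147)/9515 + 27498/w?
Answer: -3964729/375410 ≈ -10.561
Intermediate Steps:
w = -2604
c(P) = -11 (c(P) = (-22*1)/2 = (1/2)*(-22) = -11)
c(147)/9515 + 27498/w = -11/9515 + 27498/(-2604) = -11*1/9515 + 27498*(-1/2604) = -1/865 - 4583/434 = -3964729/375410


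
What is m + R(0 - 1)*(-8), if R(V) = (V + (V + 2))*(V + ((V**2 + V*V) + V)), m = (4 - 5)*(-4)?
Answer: 4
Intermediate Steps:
m = 4 (m = -1*(-4) = 4)
R(V) = (2 + 2*V)*(2*V + 2*V**2) (R(V) = (V + (2 + V))*(V + ((V**2 + V**2) + V)) = (2 + 2*V)*(V + (2*V**2 + V)) = (2 + 2*V)*(V + (V + 2*V**2)) = (2 + 2*V)*(2*V + 2*V**2))
m + R(0 - 1)*(-8) = 4 + (4*(0 - 1)*(1 + (0 - 1)**2 + 2*(0 - 1)))*(-8) = 4 + (4*(-1)*(1 + (-1)**2 + 2*(-1)))*(-8) = 4 + (4*(-1)*(1 + 1 - 2))*(-8) = 4 + (4*(-1)*0)*(-8) = 4 + 0*(-8) = 4 + 0 = 4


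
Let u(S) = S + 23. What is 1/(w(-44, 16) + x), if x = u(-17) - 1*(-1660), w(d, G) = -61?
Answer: 1/1605 ≈ 0.00062305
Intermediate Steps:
u(S) = 23 + S
x = 1666 (x = (23 - 17) - 1*(-1660) = 6 + 1660 = 1666)
1/(w(-44, 16) + x) = 1/(-61 + 1666) = 1/1605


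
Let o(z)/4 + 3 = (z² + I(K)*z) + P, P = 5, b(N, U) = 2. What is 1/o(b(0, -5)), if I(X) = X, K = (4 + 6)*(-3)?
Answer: -1/216 ≈ -0.0046296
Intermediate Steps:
K = -30 (K = 10*(-3) = -30)
o(z) = 8 - 120*z + 4*z² (o(z) = -12 + 4*((z² - 30*z) + 5) = -12 + 4*(5 + z² - 30*z) = -12 + (20 - 120*z + 4*z²) = 8 - 120*z + 4*z²)
1/o(b(0, -5)) = 1/(8 - 120*2 + 4*2²) = 1/(8 - 240 + 4*4) = 1/(8 - 240 + 16) = 1/(-216) = -1/216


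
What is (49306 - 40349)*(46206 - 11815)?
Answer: 308040187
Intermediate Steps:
(49306 - 40349)*(46206 - 11815) = 8957*34391 = 308040187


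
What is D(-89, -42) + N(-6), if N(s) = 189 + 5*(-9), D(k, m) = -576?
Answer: -432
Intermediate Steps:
N(s) = 144 (N(s) = 189 - 45 = 144)
D(-89, -42) + N(-6) = -576 + 144 = -432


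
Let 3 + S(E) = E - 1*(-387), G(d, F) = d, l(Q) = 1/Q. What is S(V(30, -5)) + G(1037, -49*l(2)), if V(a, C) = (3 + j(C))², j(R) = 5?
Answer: 1485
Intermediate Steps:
V(a, C) = 64 (V(a, C) = (3 + 5)² = 8² = 64)
S(E) = 384 + E (S(E) = -3 + (E - 1*(-387)) = -3 + (E + 387) = -3 + (387 + E) = 384 + E)
S(V(30, -5)) + G(1037, -49*l(2)) = (384 + 64) + 1037 = 448 + 1037 = 1485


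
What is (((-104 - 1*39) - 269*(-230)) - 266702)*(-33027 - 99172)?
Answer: 27097490025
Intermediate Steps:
(((-104 - 1*39) - 269*(-230)) - 266702)*(-33027 - 99172) = (((-104 - 39) + 61870) - 266702)*(-132199) = ((-143 + 61870) - 266702)*(-132199) = (61727 - 266702)*(-132199) = -204975*(-132199) = 27097490025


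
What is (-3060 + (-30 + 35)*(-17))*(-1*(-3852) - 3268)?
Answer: -1836680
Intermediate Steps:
(-3060 + (-30 + 35)*(-17))*(-1*(-3852) - 3268) = (-3060 + 5*(-17))*(3852 - 3268) = (-3060 - 85)*584 = -3145*584 = -1836680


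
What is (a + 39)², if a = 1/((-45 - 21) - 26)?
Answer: 12866569/8464 ≈ 1520.2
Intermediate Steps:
a = -1/92 (a = 1/(-66 - 26) = 1/(-92) = -1/92 ≈ -0.010870)
(a + 39)² = (-1/92 + 39)² = (3587/92)² = 12866569/8464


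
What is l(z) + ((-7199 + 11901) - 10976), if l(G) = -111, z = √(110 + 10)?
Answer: -6385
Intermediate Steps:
z = 2*√30 (z = √120 = 2*√30 ≈ 10.954)
l(z) + ((-7199 + 11901) - 10976) = -111 + ((-7199 + 11901) - 10976) = -111 + (4702 - 10976) = -111 - 6274 = -6385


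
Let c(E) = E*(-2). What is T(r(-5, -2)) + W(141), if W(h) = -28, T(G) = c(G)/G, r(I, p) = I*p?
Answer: -30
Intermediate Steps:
c(E) = -2*E
T(G) = -2 (T(G) = (-2*G)/G = -2)
T(r(-5, -2)) + W(141) = -2 - 28 = -30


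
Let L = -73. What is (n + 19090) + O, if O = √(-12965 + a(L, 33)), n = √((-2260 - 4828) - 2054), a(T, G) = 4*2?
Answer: 19090 + I*√9142 + I*√12957 ≈ 19090.0 + 209.44*I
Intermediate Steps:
a(T, G) = 8
n = I*√9142 (n = √(-7088 - 2054) = √(-9142) = I*√9142 ≈ 95.614*I)
O = I*√12957 (O = √(-12965 + 8) = √(-12957) = I*√12957 ≈ 113.83*I)
(n + 19090) + O = (I*√9142 + 19090) + I*√12957 = (19090 + I*√9142) + I*√12957 = 19090 + I*√9142 + I*√12957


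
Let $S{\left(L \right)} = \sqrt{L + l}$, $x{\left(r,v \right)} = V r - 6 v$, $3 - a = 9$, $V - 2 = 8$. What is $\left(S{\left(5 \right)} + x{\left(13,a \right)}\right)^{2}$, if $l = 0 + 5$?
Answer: $\left(166 + \sqrt{10}\right)^{2} \approx 28616.0$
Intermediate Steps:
$V = 10$ ($V = 2 + 8 = 10$)
$l = 5$
$a = -6$ ($a = 3 - 9 = -6$)
$x{\left(r,v \right)} = - 6 v + 10 r$ ($x{\left(r,v \right)} = 10 r - 6 v = - 6 v + 10 r$)
$S{\left(L \right)} = \sqrt{5 + L}$ ($S{\left(L \right)} = \sqrt{L + 5} = \sqrt{5 + L}$)
$\left(S{\left(5 \right)} + x{\left(13,a \right)}\right)^{2} = \left(\sqrt{5 + 5} + \left(\left(-6\right) \left(-6\right) + 10 \cdot 13\right)\right)^{2} = \left(\sqrt{10} + \left(36 + 130\right)\right)^{2} = \left(\sqrt{10} + 166\right)^{2} = \left(166 + \sqrt{10}\right)^{2}$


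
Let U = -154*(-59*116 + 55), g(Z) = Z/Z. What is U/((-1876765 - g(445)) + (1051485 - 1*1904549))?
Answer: -522753/1364915 ≈ -0.38299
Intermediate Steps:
g(Z) = 1
U = 1045506 (U = -154*(-6844 + 55) = -154*(-6789) = 1045506)
U/((-1876765 - g(445)) + (1051485 - 1*1904549)) = 1045506/((-1876765 - 1*1) + (1051485 - 1*1904549)) = 1045506/((-1876765 - 1) + (1051485 - 1904549)) = 1045506/(-1876766 - 853064) = 1045506/(-2729830) = 1045506*(-1/2729830) = -522753/1364915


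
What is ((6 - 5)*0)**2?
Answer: 0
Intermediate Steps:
((6 - 5)*0)**2 = (1*0)**2 = 0**2 = 0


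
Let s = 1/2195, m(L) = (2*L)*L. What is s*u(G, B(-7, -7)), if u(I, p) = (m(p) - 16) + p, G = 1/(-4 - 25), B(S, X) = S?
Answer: 15/439 ≈ 0.034169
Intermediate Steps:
m(L) = 2*L**2
s = 1/2195 ≈ 0.00045558
G = -1/29 (G = 1/(-29) = -1/29 ≈ -0.034483)
u(I, p) = -16 + p + 2*p**2 (u(I, p) = (2*p**2 - 16) + p = (-16 + 2*p**2) + p = -16 + p + 2*p**2)
s*u(G, B(-7, -7)) = (-16 - 7 + 2*(-7)**2)/2195 = (-16 - 7 + 2*49)/2195 = (-16 - 7 + 98)/2195 = (1/2195)*75 = 15/439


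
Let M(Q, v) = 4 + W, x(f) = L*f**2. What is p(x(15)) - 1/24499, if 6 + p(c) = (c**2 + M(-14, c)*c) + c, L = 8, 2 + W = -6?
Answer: 79244318405/24499 ≈ 3.2346e+6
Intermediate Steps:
W = -8 (W = -2 - 6 = -8)
x(f) = 8*f**2
M(Q, v) = -4 (M(Q, v) = 4 - 8 = -4)
p(c) = -6 + c**2 - 3*c (p(c) = -6 + ((c**2 - 4*c) + c) = -6 + (c**2 - 3*c) = -6 + c**2 - 3*c)
p(x(15)) - 1/24499 = (-6 + (8*15**2)**2 - 24*15**2) - 1/24499 = (-6 + (8*225)**2 - 24*225) - 1*1/24499 = (-6 + 1800**2 - 3*1800) - 1/24499 = (-6 + 3240000 - 5400) - 1/24499 = 3234594 - 1/24499 = 79244318405/24499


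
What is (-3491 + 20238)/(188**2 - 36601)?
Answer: -16747/1257 ≈ -13.323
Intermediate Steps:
(-3491 + 20238)/(188**2 - 36601) = 16747/(35344 - 36601) = 16747/(-1257) = 16747*(-1/1257) = -16747/1257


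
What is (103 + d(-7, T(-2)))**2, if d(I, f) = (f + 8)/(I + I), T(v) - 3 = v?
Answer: 2053489/196 ≈ 10477.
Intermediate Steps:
T(v) = 3 + v
d(I, f) = (8 + f)/(2*I) (d(I, f) = (8 + f)/((2*I)) = (8 + f)*(1/(2*I)) = (8 + f)/(2*I))
(103 + d(-7, T(-2)))**2 = (103 + (1/2)*(8 + (3 - 2))/(-7))**2 = (103 + (1/2)*(-1/7)*(8 + 1))**2 = (103 + (1/2)*(-1/7)*9)**2 = (103 - 9/14)**2 = (1433/14)**2 = 2053489/196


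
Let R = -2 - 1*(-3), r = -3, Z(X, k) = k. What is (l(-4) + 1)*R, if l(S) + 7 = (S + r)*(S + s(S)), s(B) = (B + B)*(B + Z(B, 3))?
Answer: -34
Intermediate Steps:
s(B) = 2*B*(3 + B) (s(B) = (B + B)*(B + 3) = (2*B)*(3 + B) = 2*B*(3 + B))
l(S) = -7 + (-3 + S)*(S + 2*S*(3 + S)) (l(S) = -7 + (S - 3)*(S + 2*S*(3 + S)) = -7 + (-3 + S)*(S + 2*S*(3 + S)))
R = 1 (R = -2 + 3 = 1)
(l(-4) + 1)*R = ((-7 + (-4)² - 21*(-4) + 2*(-4)³) + 1)*1 = ((-7 + 16 + 84 + 2*(-64)) + 1)*1 = ((-7 + 16 + 84 - 128) + 1)*1 = (-35 + 1)*1 = -34*1 = -34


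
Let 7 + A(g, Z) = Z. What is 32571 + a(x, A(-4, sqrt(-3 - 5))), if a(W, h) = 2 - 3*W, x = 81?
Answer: 32330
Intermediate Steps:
A(g, Z) = -7 + Z
32571 + a(x, A(-4, sqrt(-3 - 5))) = 32571 + (2 - 3*81) = 32571 + (2 - 243) = 32571 - 241 = 32330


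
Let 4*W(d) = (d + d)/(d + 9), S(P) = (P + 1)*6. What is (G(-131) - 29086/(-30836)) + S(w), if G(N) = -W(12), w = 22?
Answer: 14964753/107926 ≈ 138.66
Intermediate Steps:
S(P) = 6 + 6*P (S(P) = (1 + P)*6 = 6 + 6*P)
W(d) = d/(2*(9 + d)) (W(d) = ((d + d)/(d + 9))/4 = ((2*d)/(9 + d))/4 = (2*d/(9 + d))/4 = d/(2*(9 + d)))
G(N) = -2/7 (G(N) = -12/(2*(9 + 12)) = -12/(2*21) = -1*2/7 = -2/7)
(G(-131) - 29086/(-30836)) + S(w) = (-2/7 - 29086/(-30836)) + (6 + 6*22) = (-2/7 - 29086*(-1/30836)) + (6 + 132) = (-2/7 + 14543/15418) + 138 = 70965/107926 + 138 = 14964753/107926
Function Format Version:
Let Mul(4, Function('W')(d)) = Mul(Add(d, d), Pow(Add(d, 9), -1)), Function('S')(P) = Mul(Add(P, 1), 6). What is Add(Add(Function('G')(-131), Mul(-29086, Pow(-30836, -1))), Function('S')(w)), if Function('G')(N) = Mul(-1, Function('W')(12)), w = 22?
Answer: Rational(14964753, 107926) ≈ 138.66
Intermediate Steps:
Function('S')(P) = Add(6, Mul(6, P)) (Function('S')(P) = Mul(Add(1, P), 6) = Add(6, Mul(6, P)))
Function('W')(d) = Mul(Rational(1, 2), d, Pow(Add(9, d), -1)) (Function('W')(d) = Mul(Rational(1, 4), Mul(Add(d, d), Pow(Add(d, 9), -1))) = Mul(Rational(1, 4), Mul(Mul(2, d), Pow(Add(9, d), -1))) = Mul(Rational(1, 4), Mul(2, d, Pow(Add(9, d), -1))) = Mul(Rational(1, 2), d, Pow(Add(9, d), -1)))
Function('G')(N) = Rational(-2, 7) (Function('G')(N) = Mul(-1, Mul(Rational(1, 2), 12, Pow(Add(9, 12), -1))) = Mul(-1, Mul(Rational(1, 2), 12, Pow(21, -1))) = Mul(-1, Mul(Rational(1, 2), 12, Rational(1, 21))) = Mul(-1, Rational(2, 7)) = Rational(-2, 7))
Add(Add(Function('G')(-131), Mul(-29086, Pow(-30836, -1))), Function('S')(w)) = Add(Add(Rational(-2, 7), Mul(-29086, Pow(-30836, -1))), Add(6, Mul(6, 22))) = Add(Add(Rational(-2, 7), Mul(-29086, Rational(-1, 30836))), Add(6, 132)) = Add(Add(Rational(-2, 7), Rational(14543, 15418)), 138) = Add(Rational(70965, 107926), 138) = Rational(14964753, 107926)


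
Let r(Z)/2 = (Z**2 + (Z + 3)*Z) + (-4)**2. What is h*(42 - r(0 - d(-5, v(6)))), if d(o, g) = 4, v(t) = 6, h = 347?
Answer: -10410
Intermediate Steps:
r(Z) = 32 + 2*Z**2 + 2*Z*(3 + Z) (r(Z) = 2*((Z**2 + (Z + 3)*Z) + (-4)**2) = 2*((Z**2 + (3 + Z)*Z) + 16) = 2*((Z**2 + Z*(3 + Z)) + 16) = 2*(16 + Z**2 + Z*(3 + Z)) = 32 + 2*Z**2 + 2*Z*(3 + Z))
h*(42 - r(0 - d(-5, v(6)))) = 347*(42 - (32 + 4*(0 - 1*4)**2 + 6*(0 - 1*4))) = 347*(42 - (32 + 4*(0 - 4)**2 + 6*(0 - 4))) = 347*(42 - (32 + 4*(-4)**2 + 6*(-4))) = 347*(42 - (32 + 4*16 - 24)) = 347*(42 - (32 + 64 - 24)) = 347*(42 - 1*72) = 347*(42 - 72) = 347*(-30) = -10410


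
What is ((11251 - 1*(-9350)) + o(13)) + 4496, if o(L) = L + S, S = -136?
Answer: 24974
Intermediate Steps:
o(L) = -136 + L (o(L) = L - 136 = -136 + L)
((11251 - 1*(-9350)) + o(13)) + 4496 = ((11251 - 1*(-9350)) + (-136 + 13)) + 4496 = ((11251 + 9350) - 123) + 4496 = (20601 - 123) + 4496 = 20478 + 4496 = 24974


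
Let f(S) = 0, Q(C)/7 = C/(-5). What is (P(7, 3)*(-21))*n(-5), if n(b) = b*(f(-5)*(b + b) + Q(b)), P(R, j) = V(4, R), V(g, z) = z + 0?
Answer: 5145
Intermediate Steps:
Q(C) = -7*C/5 (Q(C) = 7*(C/(-5)) = 7*(C*(-1/5)) = 7*(-C/5) = -7*C/5)
V(g, z) = z
P(R, j) = R
n(b) = -7*b**2/5 (n(b) = b*(0*(b + b) - 7*b/5) = b*(0*(2*b) - 7*b/5) = b*(0 - 7*b/5) = b*(-7*b/5) = -7*b**2/5)
(P(7, 3)*(-21))*n(-5) = (7*(-21))*(-7/5*(-5)**2) = -(-1029)*25/5 = -147*(-35) = 5145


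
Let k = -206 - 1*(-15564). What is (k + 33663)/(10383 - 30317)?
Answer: -49021/19934 ≈ -2.4592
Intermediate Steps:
k = 15358 (k = -206 + 15564 = 15358)
(k + 33663)/(10383 - 30317) = (15358 + 33663)/(10383 - 30317) = 49021/(-19934) = 49021*(-1/19934) = -49021/19934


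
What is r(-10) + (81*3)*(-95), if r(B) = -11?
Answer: -23096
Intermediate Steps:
r(-10) + (81*3)*(-95) = -11 + (81*3)*(-95) = -11 + 243*(-95) = -11 - 23085 = -23096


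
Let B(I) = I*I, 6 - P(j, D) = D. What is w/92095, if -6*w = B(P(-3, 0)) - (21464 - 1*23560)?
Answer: -1066/276285 ≈ -0.0038583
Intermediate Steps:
P(j, D) = 6 - D
B(I) = I**2
w = -1066/3 (w = -((6 - 1*0)**2 - (21464 - 1*23560))/6 = -((6 + 0)**2 - (21464 - 23560))/6 = -(6**2 - 1*(-2096))/6 = -(36 + 2096)/6 = -1/6*2132 = -1066/3 ≈ -355.33)
w/92095 = -1066/3/92095 = -1066/3*1/92095 = -1066/276285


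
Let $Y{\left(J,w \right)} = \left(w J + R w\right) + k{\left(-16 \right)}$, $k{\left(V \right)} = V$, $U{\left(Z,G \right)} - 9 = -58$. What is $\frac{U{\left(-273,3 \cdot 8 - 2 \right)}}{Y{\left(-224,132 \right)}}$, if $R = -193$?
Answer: $\frac{49}{55060} \approx 0.00088994$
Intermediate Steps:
$U{\left(Z,G \right)} = -49$ ($U{\left(Z,G \right)} = 9 - 58 = -49$)
$Y{\left(J,w \right)} = -16 - 193 w + J w$ ($Y{\left(J,w \right)} = \left(w J - 193 w\right) - 16 = \left(J w - 193 w\right) - 16 = \left(- 193 w + J w\right) - 16 = -16 - 193 w + J w$)
$\frac{U{\left(-273,3 \cdot 8 - 2 \right)}}{Y{\left(-224,132 \right)}} = - \frac{49}{-16 - 25476 - 29568} = - \frac{49}{-55060} = \left(-49\right) \left(- \frac{1}{55060}\right) = \frac{49}{55060}$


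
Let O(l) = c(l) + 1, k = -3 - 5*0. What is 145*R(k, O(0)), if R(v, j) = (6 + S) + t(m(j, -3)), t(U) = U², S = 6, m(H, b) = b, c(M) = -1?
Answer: 3045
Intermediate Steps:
k = -3 (k = -3 + 0 = -3)
O(l) = 0 (O(l) = -1 + 1 = 0)
R(v, j) = 21 (R(v, j) = (6 + 6) + (-3)² = 12 + 9 = 21)
145*R(k, O(0)) = 145*21 = 3045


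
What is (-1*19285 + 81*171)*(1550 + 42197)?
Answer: -237721198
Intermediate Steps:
(-1*19285 + 81*171)*(1550 + 42197) = (-19285 + 13851)*43747 = -5434*43747 = -237721198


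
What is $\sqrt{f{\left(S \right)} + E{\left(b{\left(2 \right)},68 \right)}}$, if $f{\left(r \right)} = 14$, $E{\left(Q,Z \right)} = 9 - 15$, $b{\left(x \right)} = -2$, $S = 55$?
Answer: $2 \sqrt{2} \approx 2.8284$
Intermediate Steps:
$E{\left(Q,Z \right)} = -6$
$\sqrt{f{\left(S \right)} + E{\left(b{\left(2 \right)},68 \right)}} = \sqrt{14 - 6} = \sqrt{8} = 2 \sqrt{2}$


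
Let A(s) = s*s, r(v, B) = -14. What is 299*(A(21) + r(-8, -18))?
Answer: 127673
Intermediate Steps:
A(s) = s²
299*(A(21) + r(-8, -18)) = 299*(21² - 14) = 299*(441 - 14) = 299*427 = 127673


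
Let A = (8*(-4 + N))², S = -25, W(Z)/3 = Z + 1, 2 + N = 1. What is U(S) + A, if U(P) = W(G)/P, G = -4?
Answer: 40009/25 ≈ 1600.4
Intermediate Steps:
N = -1 (N = -2 + 1 = -1)
W(Z) = 3 + 3*Z (W(Z) = 3*(Z + 1) = 3*(1 + Z) = 3 + 3*Z)
U(P) = -9/P (U(P) = (3 + 3*(-4))/P = (3 - 12)/P = -9/P)
A = 1600 (A = (8*(-4 - 1))² = (8*(-5))² = (-40)² = 1600)
U(S) + A = -9/(-25) + 1600 = -9*(-1/25) + 1600 = 9/25 + 1600 = 40009/25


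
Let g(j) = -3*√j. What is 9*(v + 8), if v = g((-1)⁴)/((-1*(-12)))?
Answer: 279/4 ≈ 69.750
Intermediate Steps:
v = -¼ (v = (-3*√((-1)⁴))/((-1*(-12))) = -3*√1/12 = -3*1*(1/12) = -3*1/12 = -¼ ≈ -0.25000)
9*(v + 8) = 9*(-¼ + 8) = 9*(31/4) = 279/4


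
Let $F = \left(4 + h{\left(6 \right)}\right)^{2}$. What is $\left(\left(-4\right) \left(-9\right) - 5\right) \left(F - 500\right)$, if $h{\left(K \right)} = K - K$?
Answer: $-15004$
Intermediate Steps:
$h{\left(K \right)} = 0$
$F = 16$ ($F = \left(4 + 0\right)^{2} = 4^{2} = 16$)
$\left(\left(-4\right) \left(-9\right) - 5\right) \left(F - 500\right) = \left(\left(-4\right) \left(-9\right) - 5\right) \left(16 - 500\right) = \left(36 - 5\right) \left(-484\right) = 31 \left(-484\right) = -15004$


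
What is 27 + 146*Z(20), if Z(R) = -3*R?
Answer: -8733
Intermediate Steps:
27 + 146*Z(20) = 27 + 146*(-3*20) = 27 + 146*(-60) = 27 - 8760 = -8733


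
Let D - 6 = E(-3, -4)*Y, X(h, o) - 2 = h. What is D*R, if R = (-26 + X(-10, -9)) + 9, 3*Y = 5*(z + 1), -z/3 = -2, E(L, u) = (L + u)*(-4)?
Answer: -24950/3 ≈ -8316.7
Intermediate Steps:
E(L, u) = -4*L - 4*u
X(h, o) = 2 + h
z = 6 (z = -3*(-2) = 6)
Y = 35/3 (Y = (5*(6 + 1))/3 = (5*7)/3 = (1/3)*35 = 35/3 ≈ 11.667)
D = 998/3 (D = 6 + (-4*(-3) - 4*(-4))*(35/3) = 6 + (12 + 16)*(35/3) = 6 + 28*(35/3) = 6 + 980/3 = 998/3 ≈ 332.67)
R = -25 (R = (-26 + (2 - 10)) + 9 = (-26 - 8) + 9 = -34 + 9 = -25)
D*R = (998/3)*(-25) = -24950/3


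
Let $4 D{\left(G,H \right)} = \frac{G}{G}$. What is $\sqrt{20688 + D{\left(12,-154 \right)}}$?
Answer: $\frac{\sqrt{82753}}{2} \approx 143.83$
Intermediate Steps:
$D{\left(G,H \right)} = \frac{1}{4}$ ($D{\left(G,H \right)} = \frac{G \frac{1}{G}}{4} = \frac{1}{4} \cdot 1 = \frac{1}{4}$)
$\sqrt{20688 + D{\left(12,-154 \right)}} = \sqrt{20688 + \frac{1}{4}} = \sqrt{\frac{82753}{4}} = \frac{\sqrt{82753}}{2}$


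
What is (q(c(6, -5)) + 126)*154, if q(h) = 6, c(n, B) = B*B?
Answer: 20328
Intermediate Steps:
c(n, B) = B**2
(q(c(6, -5)) + 126)*154 = (6 + 126)*154 = 132*154 = 20328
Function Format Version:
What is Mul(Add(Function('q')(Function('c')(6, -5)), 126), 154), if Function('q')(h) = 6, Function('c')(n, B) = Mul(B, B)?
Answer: 20328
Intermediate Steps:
Function('c')(n, B) = Pow(B, 2)
Mul(Add(Function('q')(Function('c')(6, -5)), 126), 154) = Mul(Add(6, 126), 154) = Mul(132, 154) = 20328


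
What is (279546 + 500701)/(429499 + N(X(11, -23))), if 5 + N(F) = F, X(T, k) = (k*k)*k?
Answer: 780247/417327 ≈ 1.8696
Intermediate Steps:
X(T, k) = k³ (X(T, k) = k²*k = k³)
N(F) = -5 + F
(279546 + 500701)/(429499 + N(X(11, -23))) = (279546 + 500701)/(429499 + (-5 + (-23)³)) = 780247/(429499 + (-5 - 12167)) = 780247/(429499 - 12172) = 780247/417327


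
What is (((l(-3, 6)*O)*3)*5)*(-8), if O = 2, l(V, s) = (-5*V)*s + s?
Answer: -23040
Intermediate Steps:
l(V, s) = s - 5*V*s (l(V, s) = -5*V*s + s = s - 5*V*s)
(((l(-3, 6)*O)*3)*5)*(-8) = ((((6*(1 - 5*(-3)))*2)*3)*5)*(-8) = ((((6*(1 + 15))*2)*3)*5)*(-8) = ((((6*16)*2)*3)*5)*(-8) = (((96*2)*3)*5)*(-8) = ((192*3)*5)*(-8) = (576*5)*(-8) = 2880*(-8) = -23040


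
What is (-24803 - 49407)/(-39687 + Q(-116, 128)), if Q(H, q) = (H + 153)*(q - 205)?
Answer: 37105/21268 ≈ 1.7446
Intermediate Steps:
Q(H, q) = (-205 + q)*(153 + H) (Q(H, q) = (153 + H)*(-205 + q) = (-205 + q)*(153 + H))
(-24803 - 49407)/(-39687 + Q(-116, 128)) = (-24803 - 49407)/(-39687 + (-31365 - 205*(-116) + 153*128 - 116*128)) = -74210/(-39687 + (-31365 + 23780 + 19584 - 14848)) = -74210/(-39687 - 2849) = -74210/(-42536) = -74210*(-1/42536) = 37105/21268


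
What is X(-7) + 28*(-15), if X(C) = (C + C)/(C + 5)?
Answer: -413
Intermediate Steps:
X(C) = 2*C/(5 + C) (X(C) = (2*C)/(5 + C) = 2*C/(5 + C))
X(-7) + 28*(-15) = 2*(-7)/(5 - 7) + 28*(-15) = 2*(-7)/(-2) - 420 = 2*(-7)*(-1/2) - 420 = 7 - 420 = -413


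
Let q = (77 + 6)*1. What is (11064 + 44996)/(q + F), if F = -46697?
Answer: -28030/23307 ≈ -1.2026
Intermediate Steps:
q = 83 (q = 83*1 = 83)
(11064 + 44996)/(q + F) = (11064 + 44996)/(83 - 46697) = 56060/(-46614) = 56060*(-1/46614) = -28030/23307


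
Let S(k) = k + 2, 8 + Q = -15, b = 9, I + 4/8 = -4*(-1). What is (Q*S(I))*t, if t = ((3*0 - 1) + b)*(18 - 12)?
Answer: -6072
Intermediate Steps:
I = 7/2 (I = -½ - 4*(-1) = -½ + 4 = 7/2 ≈ 3.5000)
Q = -23 (Q = -8 - 15 = -23)
t = 48 (t = ((3*0 - 1) + 9)*(18 - 12) = ((0 - 1) + 9)*6 = (-1 + 9)*6 = 8*6 = 48)
S(k) = 2 + k
(Q*S(I))*t = -23*(2 + 7/2)*48 = -23*11/2*48 = -253/2*48 = -6072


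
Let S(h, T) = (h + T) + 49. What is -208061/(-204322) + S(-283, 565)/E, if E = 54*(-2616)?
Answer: 14661949261/14431671504 ≈ 1.0160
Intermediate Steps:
E = -141264
S(h, T) = 49 + T + h (S(h, T) = (T + h) + 49 = 49 + T + h)
-208061/(-204322) + S(-283, 565)/E = -208061/(-204322) + (49 + 565 - 283)/(-141264) = -208061*(-1/204322) + 331*(-1/141264) = 208061/204322 - 331/141264 = 14661949261/14431671504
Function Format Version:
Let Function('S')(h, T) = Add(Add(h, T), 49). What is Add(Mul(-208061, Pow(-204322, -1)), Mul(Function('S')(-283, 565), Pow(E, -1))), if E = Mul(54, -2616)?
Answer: Rational(14661949261, 14431671504) ≈ 1.0160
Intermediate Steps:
E = -141264
Function('S')(h, T) = Add(49, T, h) (Function('S')(h, T) = Add(Add(T, h), 49) = Add(49, T, h))
Add(Mul(-208061, Pow(-204322, -1)), Mul(Function('S')(-283, 565), Pow(E, -1))) = Add(Mul(-208061, Pow(-204322, -1)), Mul(Add(49, 565, -283), Pow(-141264, -1))) = Add(Mul(-208061, Rational(-1, 204322)), Mul(331, Rational(-1, 141264))) = Add(Rational(208061, 204322), Rational(-331, 141264)) = Rational(14661949261, 14431671504)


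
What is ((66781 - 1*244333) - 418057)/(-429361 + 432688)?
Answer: -595609/3327 ≈ -179.02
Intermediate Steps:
((66781 - 1*244333) - 418057)/(-429361 + 432688) = ((66781 - 244333) - 418057)/3327 = (-177552 - 418057)*(1/3327) = -595609*1/3327 = -595609/3327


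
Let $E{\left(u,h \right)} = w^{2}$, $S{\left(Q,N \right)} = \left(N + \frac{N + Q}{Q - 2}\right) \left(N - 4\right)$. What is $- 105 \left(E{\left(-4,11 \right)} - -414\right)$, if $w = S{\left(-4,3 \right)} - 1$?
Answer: $- \frac{543515}{12} \approx -45293.0$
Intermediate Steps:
$S{\left(Q,N \right)} = \left(-4 + N\right) \left(N + \frac{N + Q}{-2 + Q}\right)$ ($S{\left(Q,N \right)} = \left(N + \frac{N + Q}{-2 + Q}\right) \left(-4 + N\right) = \left(-4 + N\right) \left(N + \frac{N + Q}{-2 + Q}\right)$)
$w = - \frac{25}{6}$ ($w = \frac{- 3^{2} - -16 + 4 \cdot 3 - 4 \cdot 3^{2} - 9 \left(-4\right)}{-2 - 4} - 1 = \frac{\left(-1\right) 9 + 16 + 12 - 36 + 36}{-6} - 1 = - \frac{-9 + 16 + 12 - 36 + 36}{6} - 1 = \left(- \frac{1}{6}\right) 19 - 1 = - \frac{19}{6} - 1 = - \frac{25}{6} \approx -4.1667$)
$E{\left(u,h \right)} = \frac{625}{36}$ ($E{\left(u,h \right)} = \left(- \frac{25}{6}\right)^{2} = \frac{625}{36}$)
$- 105 \left(E{\left(-4,11 \right)} - -414\right) = - 105 \left(\frac{625}{36} - -414\right) = - 105 \left(\frac{625}{36} + 414\right) = \left(-105\right) \frac{15529}{36} = - \frac{543515}{12}$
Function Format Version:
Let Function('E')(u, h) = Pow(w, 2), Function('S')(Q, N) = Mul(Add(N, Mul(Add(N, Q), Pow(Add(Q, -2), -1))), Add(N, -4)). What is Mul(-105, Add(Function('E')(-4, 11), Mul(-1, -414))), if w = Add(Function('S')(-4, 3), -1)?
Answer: Rational(-543515, 12) ≈ -45293.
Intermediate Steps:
Function('S')(Q, N) = Mul(Add(-4, N), Add(N, Mul(Pow(Add(-2, Q), -1), Add(N, Q)))) (Function('S')(Q, N) = Mul(Add(N, Mul(Add(N, Q), Pow(Add(-2, Q), -1))), Add(-4, N)) = Mul(Add(N, Mul(Pow(Add(-2, Q), -1), Add(N, Q))), Add(-4, N)) = Mul(Add(-4, N), Add(N, Mul(Pow(Add(-2, Q), -1), Add(N, Q)))))
w = Rational(-25, 6) (w = Add(Mul(Pow(Add(-2, -4), -1), Add(Mul(-1, Pow(3, 2)), Mul(-4, -4), Mul(4, 3), Mul(-4, Pow(3, 2)), Mul(-3, 3, -4))), -1) = Add(Mul(Pow(-6, -1), Add(Mul(-1, 9), 16, 12, Mul(-4, 9), 36)), -1) = Add(Mul(Rational(-1, 6), Add(-9, 16, 12, -36, 36)), -1) = Add(Mul(Rational(-1, 6), 19), -1) = Add(Rational(-19, 6), -1) = Rational(-25, 6) ≈ -4.1667)
Function('E')(u, h) = Rational(625, 36) (Function('E')(u, h) = Pow(Rational(-25, 6), 2) = Rational(625, 36))
Mul(-105, Add(Function('E')(-4, 11), Mul(-1, -414))) = Mul(-105, Add(Rational(625, 36), Mul(-1, -414))) = Mul(-105, Add(Rational(625, 36), 414)) = Mul(-105, Rational(15529, 36)) = Rational(-543515, 12)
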